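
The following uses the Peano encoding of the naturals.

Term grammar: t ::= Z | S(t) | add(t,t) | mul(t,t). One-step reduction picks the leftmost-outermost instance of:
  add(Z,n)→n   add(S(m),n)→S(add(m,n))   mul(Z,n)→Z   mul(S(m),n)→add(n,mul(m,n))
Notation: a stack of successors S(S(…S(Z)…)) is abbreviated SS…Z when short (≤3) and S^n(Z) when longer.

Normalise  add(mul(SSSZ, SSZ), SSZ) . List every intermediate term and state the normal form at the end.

  start: add(mul(SSSZ, SSZ), SSZ)
  step 1: add(add(SSZ, mul(SSZ, SSZ)), SSZ)
  step 2: add(S(add(SZ, mul(SSZ, SSZ))), SSZ)
  step 3: S(add(add(SZ, mul(SSZ, SSZ)), SSZ))
  step 4: S(add(S(add(Z, mul(SSZ, SSZ))), SSZ))
  step 5: S(S(add(add(Z, mul(SSZ, SSZ)), SSZ)))
  step 6: S(S(add(mul(SSZ, SSZ), SSZ)))
  step 7: S(S(add(add(SSZ, mul(SZ, SSZ)), SSZ)))
  step 8: S(S(add(S(add(SZ, mul(SZ, SSZ))), SSZ)))
  step 9: S(S(S(add(add(SZ, mul(SZ, SSZ)), SSZ))))
  step 10: S(S(S(add(S(add(Z, mul(SZ, SSZ))), SSZ))))
  step 11: S(S(S(S(add(add(Z, mul(SZ, SSZ)), SSZ)))))
  step 12: S(S(S(S(add(mul(SZ, SSZ), SSZ)))))
  step 13: S(S(S(S(add(add(SSZ, mul(Z, SSZ)), SSZ)))))
  step 14: S(S(S(S(add(S(add(SZ, mul(Z, SSZ))), SSZ)))))
  step 15: S(S(S(S(S(add(add(SZ, mul(Z, SSZ)), SSZ))))))
  step 16: S(S(S(S(S(add(S(add(Z, mul(Z, SSZ))), SSZ))))))
  step 17: S(S(S(S(S(S(add(add(Z, mul(Z, SSZ)), SSZ)))))))
  step 18: S(S(S(S(S(S(add(mul(Z, SSZ), SSZ)))))))
  step 19: S(S(S(S(S(S(add(Z, SSZ)))))))
  step 20: S^8(Z)

Answer: normal form = S^8(Z)  (in 20 steps)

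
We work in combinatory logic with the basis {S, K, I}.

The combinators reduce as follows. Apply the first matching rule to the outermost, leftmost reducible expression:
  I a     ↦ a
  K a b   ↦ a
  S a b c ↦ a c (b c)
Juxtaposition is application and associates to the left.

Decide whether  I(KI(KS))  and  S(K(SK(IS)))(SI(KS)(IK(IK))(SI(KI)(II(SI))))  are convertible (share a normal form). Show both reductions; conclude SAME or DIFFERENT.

Term A:
  start: I(KI(KS))
  [1] KI(KS)
  [2] I

Term B:
  start: S(K(SK(IS)))(SI(KS)(IK(IK))(SI(KI)(II(SI))))
  [1] S(K(SKS))(SI(KS)(IK(IK))(SI(KI)(II(SI))))
  [2] S(K(SKS))(I(IK(IK))(KS(IK(IK)))(SI(KI)(II(SI))))
  [3] S(K(SKS))(IK(IK)(KS(IK(IK)))(SI(KI)(II(SI))))
  [4] S(K(SKS))(K(IK)(KS(IK(IK)))(SI(KI)(II(SI))))
  [5] S(K(SKS))(IK(SI(KI)(II(SI))))
  [6] S(K(SKS))(K(SI(KI)(II(SI))))
  [7] S(K(SKS))(K(I(II(SI))(KI(II(SI)))))
  [8] S(K(SKS))(K(II(SI)(KI(II(SI)))))
  [9] S(K(SKS))(K(I(SI)(KI(II(SI)))))
  [10] S(K(SKS))(K(SI(KI(II(SI)))))
  [11] S(K(SKS))(K(SII))

Answer: DIFFERENT — A ⇓ I, B ⇓ S(K(SKS))(K(SII))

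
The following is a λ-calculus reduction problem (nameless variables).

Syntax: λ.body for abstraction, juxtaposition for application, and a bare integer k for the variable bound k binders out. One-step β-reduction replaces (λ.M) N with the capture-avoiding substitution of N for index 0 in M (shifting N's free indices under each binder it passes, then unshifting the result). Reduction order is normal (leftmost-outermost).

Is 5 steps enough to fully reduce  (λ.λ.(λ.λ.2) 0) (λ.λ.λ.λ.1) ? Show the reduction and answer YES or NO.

Answer: YES — reaches normal form λ.λ.1 in 2 ≤ 5 steps

Derivation:
  start: (λ.λ.(λ.λ.2) 0) (λ.λ.λ.λ.1)
  [1] λ.(λ.λ.2) 0
  [2] λ.λ.1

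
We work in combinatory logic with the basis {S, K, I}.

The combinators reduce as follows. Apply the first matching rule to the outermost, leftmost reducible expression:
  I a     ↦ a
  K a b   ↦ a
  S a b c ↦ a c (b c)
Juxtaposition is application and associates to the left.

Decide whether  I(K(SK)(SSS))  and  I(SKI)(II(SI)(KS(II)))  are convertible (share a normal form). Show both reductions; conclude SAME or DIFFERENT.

Term A:
  start: I(K(SK)(SSS))
  [1] K(SK)(SSS)
  [2] SK

Term B:
  start: I(SKI)(II(SI)(KS(II)))
  [1] SKI(II(SI)(KS(II)))
  [2] K(II(SI)(KS(II)))(I(II(SI)(KS(II))))
  [3] II(SI)(KS(II))
  [4] I(SI)(KS(II))
  [5] SI(KS(II))
  [6] SIS

Answer: DIFFERENT — A ⇓ SK, B ⇓ SIS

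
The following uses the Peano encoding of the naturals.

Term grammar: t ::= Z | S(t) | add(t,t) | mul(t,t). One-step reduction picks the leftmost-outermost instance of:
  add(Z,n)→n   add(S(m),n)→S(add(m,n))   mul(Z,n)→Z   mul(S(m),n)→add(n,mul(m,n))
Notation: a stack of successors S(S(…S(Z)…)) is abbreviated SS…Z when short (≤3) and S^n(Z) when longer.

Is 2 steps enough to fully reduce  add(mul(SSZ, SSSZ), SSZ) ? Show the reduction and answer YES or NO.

  start: add(mul(SSZ, SSSZ), SSZ)
  →1  add(add(SSSZ, mul(SZ, SSSZ)), SSZ)
  →2  add(S(add(SSZ, mul(SZ, SSSZ))), SSZ)

Answer: NO — after 2 steps the term is add(S(add(SSZ, mul(SZ, SSSZ))), SSZ), not yet normal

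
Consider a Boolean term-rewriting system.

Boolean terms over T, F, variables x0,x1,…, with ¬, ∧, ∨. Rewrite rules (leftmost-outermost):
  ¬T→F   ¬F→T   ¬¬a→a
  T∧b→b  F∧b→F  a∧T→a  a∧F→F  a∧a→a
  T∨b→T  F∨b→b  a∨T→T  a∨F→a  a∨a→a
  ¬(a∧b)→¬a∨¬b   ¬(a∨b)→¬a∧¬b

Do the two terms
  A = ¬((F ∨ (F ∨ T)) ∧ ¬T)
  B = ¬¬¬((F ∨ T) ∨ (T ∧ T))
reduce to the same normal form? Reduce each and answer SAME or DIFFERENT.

Answer: DIFFERENT — A ⇓ T, B ⇓ F

Working:
Term A:
  start: ¬((F ∨ (F ∨ T)) ∧ ¬T)
  [1] ¬(F ∨ (F ∨ T)) ∨ ¬¬T
  [2] (¬F ∧ ¬(F ∨ T)) ∨ ¬¬T
  [3] (T ∧ ¬(F ∨ T)) ∨ ¬¬T
  [4] ¬(F ∨ T) ∨ ¬¬T
  [5] (¬F ∧ ¬T) ∨ ¬¬T
  [6] (T ∧ ¬T) ∨ ¬¬T
  [7] ¬T ∨ ¬¬T
  [8] F ∨ ¬¬T
  [9] ¬¬T
  [10] T

Term B:
  start: ¬¬¬((F ∨ T) ∨ (T ∧ T))
  [1] ¬((F ∨ T) ∨ (T ∧ T))
  [2] ¬(F ∨ T) ∧ ¬(T ∧ T)
  [3] (¬F ∧ ¬T) ∧ ¬(T ∧ T)
  [4] (T ∧ ¬T) ∧ ¬(T ∧ T)
  [5] ¬T ∧ ¬(T ∧ T)
  [6] F ∧ ¬(T ∧ T)
  [7] F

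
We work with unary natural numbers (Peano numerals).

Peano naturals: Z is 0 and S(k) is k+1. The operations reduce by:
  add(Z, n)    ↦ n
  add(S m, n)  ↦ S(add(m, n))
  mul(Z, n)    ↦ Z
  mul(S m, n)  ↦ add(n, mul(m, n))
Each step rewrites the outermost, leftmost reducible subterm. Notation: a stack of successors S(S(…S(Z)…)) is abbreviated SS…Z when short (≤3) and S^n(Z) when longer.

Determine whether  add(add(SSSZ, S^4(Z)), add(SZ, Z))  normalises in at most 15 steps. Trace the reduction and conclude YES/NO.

  start: add(add(SSSZ, S^4(Z)), add(SZ, Z))
  [1] add(S(add(SSZ, S^4(Z))), add(SZ, Z))
  [2] S(add(add(SSZ, S^4(Z)), add(SZ, Z)))
  [3] S(add(S(add(SZ, S^4(Z))), add(SZ, Z)))
  [4] S(S(add(add(SZ, S^4(Z)), add(SZ, Z))))
  [5] S(S(add(S(add(Z, S^4(Z))), add(SZ, Z))))
  [6] S(S(S(add(add(Z, S^4(Z)), add(SZ, Z)))))
  [7] S(S(S(add(S^4(Z), add(SZ, Z)))))
  [8] S(S(S(S(add(SSSZ, add(SZ, Z))))))
  [9] S(S(S(S(S(add(SSZ, add(SZ, Z)))))))
  [10] S(S(S(S(S(S(add(SZ, add(SZ, Z))))))))
  [11] S(S(S(S(S(S(S(add(Z, add(SZ, Z)))))))))
  [12] S(S(S(S(S(S(S(add(SZ, Z))))))))
  [13] S(S(S(S(S(S(S(S(add(Z, Z)))))))))
  [14] S^8(Z)

Answer: YES — reaches normal form S^8(Z) in 14 ≤ 15 steps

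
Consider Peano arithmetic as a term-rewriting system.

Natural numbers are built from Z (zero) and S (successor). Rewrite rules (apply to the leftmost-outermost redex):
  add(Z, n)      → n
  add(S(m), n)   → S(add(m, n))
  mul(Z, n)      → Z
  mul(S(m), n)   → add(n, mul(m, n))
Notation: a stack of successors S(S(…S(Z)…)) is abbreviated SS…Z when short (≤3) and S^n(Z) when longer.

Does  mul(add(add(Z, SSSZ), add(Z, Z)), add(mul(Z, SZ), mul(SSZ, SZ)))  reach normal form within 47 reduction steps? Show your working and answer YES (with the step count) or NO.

Answer: YES — reaches normal form S^6(Z) in 46 ≤ 47 steps

Working:
  start: mul(add(add(Z, SSSZ), add(Z, Z)), add(mul(Z, SZ), mul(SSZ, SZ)))
  step 1: mul(add(SSSZ, add(Z, Z)), add(mul(Z, SZ), mul(SSZ, SZ)))
  step 2: mul(S(add(SSZ, add(Z, Z))), add(mul(Z, SZ), mul(SSZ, SZ)))
  step 3: add(add(mul(Z, SZ), mul(SSZ, SZ)), mul(add(SSZ, add(Z, Z)), add(mul(Z, SZ), mul(SSZ, SZ))))
  step 4: add(add(Z, mul(SSZ, SZ)), mul(add(SSZ, add(Z, Z)), add(mul(Z, SZ), mul(SSZ, SZ))))
  step 5: add(mul(SSZ, SZ), mul(add(SSZ, add(Z, Z)), add(mul(Z, SZ), mul(SSZ, SZ))))
  step 6: add(add(SZ, mul(SZ, SZ)), mul(add(SSZ, add(Z, Z)), add(mul(Z, SZ), mul(SSZ, SZ))))
  step 7: add(S(add(Z, mul(SZ, SZ))), mul(add(SSZ, add(Z, Z)), add(mul(Z, SZ), mul(SSZ, SZ))))
  step 8: S(add(add(Z, mul(SZ, SZ)), mul(add(SSZ, add(Z, Z)), add(mul(Z, SZ), mul(SSZ, SZ)))))
  step 9: S(add(mul(SZ, SZ), mul(add(SSZ, add(Z, Z)), add(mul(Z, SZ), mul(SSZ, SZ)))))
  step 10: S(add(add(SZ, mul(Z, SZ)), mul(add(SSZ, add(Z, Z)), add(mul(Z, SZ), mul(SSZ, SZ)))))
  step 11: S(add(S(add(Z, mul(Z, SZ))), mul(add(SSZ, add(Z, Z)), add(mul(Z, SZ), mul(SSZ, SZ)))))
  step 12: S(S(add(add(Z, mul(Z, SZ)), mul(add(SSZ, add(Z, Z)), add(mul(Z, SZ), mul(SSZ, SZ))))))
  step 13: S(S(add(mul(Z, SZ), mul(add(SSZ, add(Z, Z)), add(mul(Z, SZ), mul(SSZ, SZ))))))
  step 14: S(S(add(Z, mul(add(SSZ, add(Z, Z)), add(mul(Z, SZ), mul(SSZ, SZ))))))
  step 15: S(S(mul(add(SSZ, add(Z, Z)), add(mul(Z, SZ), mul(SSZ, SZ)))))
  step 16: S(S(mul(S(add(SZ, add(Z, Z))), add(mul(Z, SZ), mul(SSZ, SZ)))))
  step 17: S(S(add(add(mul(Z, SZ), mul(SSZ, SZ)), mul(add(SZ, add(Z, Z)), add(mul(Z, SZ), mul(SSZ, SZ))))))
  step 18: S(S(add(add(Z, mul(SSZ, SZ)), mul(add(SZ, add(Z, Z)), add(mul(Z, SZ), mul(SSZ, SZ))))))
  step 19: S(S(add(mul(SSZ, SZ), mul(add(SZ, add(Z, Z)), add(mul(Z, SZ), mul(SSZ, SZ))))))
  step 20: S(S(add(add(SZ, mul(SZ, SZ)), mul(add(SZ, add(Z, Z)), add(mul(Z, SZ), mul(SSZ, SZ))))))
  step 21: S(S(add(S(add(Z, mul(SZ, SZ))), mul(add(SZ, add(Z, Z)), add(mul(Z, SZ), mul(SSZ, SZ))))))
  step 22: S(S(S(add(add(Z, mul(SZ, SZ)), mul(add(SZ, add(Z, Z)), add(mul(Z, SZ), mul(SSZ, SZ)))))))
  step 23: S(S(S(add(mul(SZ, SZ), mul(add(SZ, add(Z, Z)), add(mul(Z, SZ), mul(SSZ, SZ)))))))
  step 24: S(S(S(add(add(SZ, mul(Z, SZ)), mul(add(SZ, add(Z, Z)), add(mul(Z, SZ), mul(SSZ, SZ)))))))
  step 25: S(S(S(add(S(add(Z, mul(Z, SZ))), mul(add(SZ, add(Z, Z)), add(mul(Z, SZ), mul(SSZ, SZ)))))))
  step 26: S(S(S(S(add(add(Z, mul(Z, SZ)), mul(add(SZ, add(Z, Z)), add(mul(Z, SZ), mul(SSZ, SZ))))))))
  step 27: S(S(S(S(add(mul(Z, SZ), mul(add(SZ, add(Z, Z)), add(mul(Z, SZ), mul(SSZ, SZ))))))))
  step 28: S(S(S(S(add(Z, mul(add(SZ, add(Z, Z)), add(mul(Z, SZ), mul(SSZ, SZ))))))))
  step 29: S(S(S(S(mul(add(SZ, add(Z, Z)), add(mul(Z, SZ), mul(SSZ, SZ)))))))
  step 30: S(S(S(S(mul(S(add(Z, add(Z, Z))), add(mul(Z, SZ), mul(SSZ, SZ)))))))
  step 31: S(S(S(S(add(add(mul(Z, SZ), mul(SSZ, SZ)), mul(add(Z, add(Z, Z)), add(mul(Z, SZ), mul(SSZ, SZ))))))))
  step 32: S(S(S(S(add(add(Z, mul(SSZ, SZ)), mul(add(Z, add(Z, Z)), add(mul(Z, SZ), mul(SSZ, SZ))))))))
  step 33: S(S(S(S(add(mul(SSZ, SZ), mul(add(Z, add(Z, Z)), add(mul(Z, SZ), mul(SSZ, SZ))))))))
  step 34: S(S(S(S(add(add(SZ, mul(SZ, SZ)), mul(add(Z, add(Z, Z)), add(mul(Z, SZ), mul(SSZ, SZ))))))))
  step 35: S(S(S(S(add(S(add(Z, mul(SZ, SZ))), mul(add(Z, add(Z, Z)), add(mul(Z, SZ), mul(SSZ, SZ))))))))
  step 36: S(S(S(S(S(add(add(Z, mul(SZ, SZ)), mul(add(Z, add(Z, Z)), add(mul(Z, SZ), mul(SSZ, SZ)))))))))
  step 37: S(S(S(S(S(add(mul(SZ, SZ), mul(add(Z, add(Z, Z)), add(mul(Z, SZ), mul(SSZ, SZ)))))))))
  step 38: S(S(S(S(S(add(add(SZ, mul(Z, SZ)), mul(add(Z, add(Z, Z)), add(mul(Z, SZ), mul(SSZ, SZ)))))))))
  step 39: S(S(S(S(S(add(S(add(Z, mul(Z, SZ))), mul(add(Z, add(Z, Z)), add(mul(Z, SZ), mul(SSZ, SZ)))))))))
  step 40: S(S(S(S(S(S(add(add(Z, mul(Z, SZ)), mul(add(Z, add(Z, Z)), add(mul(Z, SZ), mul(SSZ, SZ))))))))))
  step 41: S(S(S(S(S(S(add(mul(Z, SZ), mul(add(Z, add(Z, Z)), add(mul(Z, SZ), mul(SSZ, SZ))))))))))
  step 42: S(S(S(S(S(S(add(Z, mul(add(Z, add(Z, Z)), add(mul(Z, SZ), mul(SSZ, SZ))))))))))
  step 43: S(S(S(S(S(S(mul(add(Z, add(Z, Z)), add(mul(Z, SZ), mul(SSZ, SZ)))))))))
  step 44: S(S(S(S(S(S(mul(add(Z, Z), add(mul(Z, SZ), mul(SSZ, SZ)))))))))
  step 45: S(S(S(S(S(S(mul(Z, add(mul(Z, SZ), mul(SSZ, SZ)))))))))
  step 46: S^6(Z)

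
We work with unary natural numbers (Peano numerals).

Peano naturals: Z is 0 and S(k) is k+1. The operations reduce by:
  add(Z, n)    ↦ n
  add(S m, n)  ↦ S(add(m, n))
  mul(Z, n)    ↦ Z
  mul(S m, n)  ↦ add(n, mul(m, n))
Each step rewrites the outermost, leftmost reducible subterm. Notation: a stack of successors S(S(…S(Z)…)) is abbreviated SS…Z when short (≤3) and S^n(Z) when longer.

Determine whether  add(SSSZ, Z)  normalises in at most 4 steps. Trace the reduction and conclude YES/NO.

  start: add(SSSZ, Z)
  step 1: S(add(SSZ, Z))
  step 2: S(S(add(SZ, Z)))
  step 3: S(S(S(add(Z, Z))))
  step 4: SSSZ

Answer: YES — reaches normal form SSSZ in 4 ≤ 4 steps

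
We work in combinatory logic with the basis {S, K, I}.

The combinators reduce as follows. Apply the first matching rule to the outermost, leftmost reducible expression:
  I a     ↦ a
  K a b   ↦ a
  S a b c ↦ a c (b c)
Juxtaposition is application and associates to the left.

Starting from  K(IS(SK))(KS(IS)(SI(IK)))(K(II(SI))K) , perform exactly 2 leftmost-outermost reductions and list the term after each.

Answer: after 2 steps: S(SK)(K(II(SI))K)

Derivation:
  start: K(IS(SK))(KS(IS)(SI(IK)))(K(II(SI))K)
  →1  IS(SK)(K(II(SI))K)
  →2  S(SK)(K(II(SI))K)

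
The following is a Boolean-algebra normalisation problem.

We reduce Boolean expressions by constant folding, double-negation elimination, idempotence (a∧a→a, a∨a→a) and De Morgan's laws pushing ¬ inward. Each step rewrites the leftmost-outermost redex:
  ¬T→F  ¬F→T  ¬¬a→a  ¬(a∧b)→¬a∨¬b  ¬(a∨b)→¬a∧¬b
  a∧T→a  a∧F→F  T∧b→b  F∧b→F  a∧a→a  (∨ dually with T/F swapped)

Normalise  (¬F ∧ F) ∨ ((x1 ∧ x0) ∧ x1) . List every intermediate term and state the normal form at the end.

  start: (¬F ∧ F) ∨ ((x1 ∧ x0) ∧ x1)
  [1] F ∨ ((x1 ∧ x0) ∧ x1)
  [2] (x1 ∧ x0) ∧ x1

Answer: normal form = (x1 ∧ x0) ∧ x1  (in 2 steps)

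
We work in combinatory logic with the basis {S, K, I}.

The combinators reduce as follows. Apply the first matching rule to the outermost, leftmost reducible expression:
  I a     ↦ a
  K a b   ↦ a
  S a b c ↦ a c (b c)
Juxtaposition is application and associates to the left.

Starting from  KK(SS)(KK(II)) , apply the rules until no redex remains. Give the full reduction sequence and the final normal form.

  start: KK(SS)(KK(II))
  →1  K(KK(II))
  →2  KK

Answer: normal form = KK  (in 2 steps)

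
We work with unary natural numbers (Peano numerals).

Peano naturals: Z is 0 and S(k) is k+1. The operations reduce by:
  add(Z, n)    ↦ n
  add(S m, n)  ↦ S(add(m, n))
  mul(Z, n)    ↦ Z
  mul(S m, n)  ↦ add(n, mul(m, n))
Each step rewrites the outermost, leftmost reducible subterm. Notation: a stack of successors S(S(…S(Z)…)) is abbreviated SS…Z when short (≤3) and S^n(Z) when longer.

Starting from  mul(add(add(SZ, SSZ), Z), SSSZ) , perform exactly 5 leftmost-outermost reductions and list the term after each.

  start: mul(add(add(SZ, SSZ), Z), SSSZ)
  [1] mul(add(S(add(Z, SSZ)), Z), SSSZ)
  [2] mul(S(add(add(Z, SSZ), Z)), SSSZ)
  [3] add(SSSZ, mul(add(add(Z, SSZ), Z), SSSZ))
  [4] S(add(SSZ, mul(add(add(Z, SSZ), Z), SSSZ)))
  [5] S(S(add(SZ, mul(add(add(Z, SSZ), Z), SSSZ))))

Answer: after 5 steps: S(S(add(SZ, mul(add(add(Z, SSZ), Z), SSSZ))))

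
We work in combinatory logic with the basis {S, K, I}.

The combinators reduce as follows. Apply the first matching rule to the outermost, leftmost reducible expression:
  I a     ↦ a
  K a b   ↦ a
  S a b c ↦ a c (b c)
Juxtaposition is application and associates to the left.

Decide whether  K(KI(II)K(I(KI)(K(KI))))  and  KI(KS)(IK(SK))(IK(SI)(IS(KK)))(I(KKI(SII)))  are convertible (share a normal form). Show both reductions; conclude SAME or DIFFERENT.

Term A:
  start: K(KI(II)K(I(KI)(K(KI))))
  →1  K(IK(I(KI)(K(KI))))
  →2  K(K(I(KI)(K(KI))))
  →3  K(K(KI(K(KI))))
  →4  K(KI)

Term B:
  start: KI(KS)(IK(SK))(IK(SI)(IS(KK)))(I(KKI(SII)))
  →1  I(IK(SK))(IK(SI)(IS(KK)))(I(KKI(SII)))
  →2  IK(SK)(IK(SI)(IS(KK)))(I(KKI(SII)))
  →3  K(SK)(IK(SI)(IS(KK)))(I(KKI(SII)))
  →4  SK(I(KKI(SII)))
  →5  SK(KKI(SII))
  →6  SK(K(SII))

Answer: DIFFERENT — A ⇓ K(KI), B ⇓ SK(K(SII))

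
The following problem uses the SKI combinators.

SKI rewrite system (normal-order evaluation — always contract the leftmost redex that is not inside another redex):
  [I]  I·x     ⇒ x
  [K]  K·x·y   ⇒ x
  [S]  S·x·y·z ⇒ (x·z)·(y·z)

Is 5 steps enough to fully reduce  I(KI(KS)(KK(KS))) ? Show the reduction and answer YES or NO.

Answer: YES — reaches normal form K in 4 ≤ 5 steps

Derivation:
  start: I(KI(KS)(KK(KS)))
  step 1: KI(KS)(KK(KS))
  step 2: I(KK(KS))
  step 3: KK(KS)
  step 4: K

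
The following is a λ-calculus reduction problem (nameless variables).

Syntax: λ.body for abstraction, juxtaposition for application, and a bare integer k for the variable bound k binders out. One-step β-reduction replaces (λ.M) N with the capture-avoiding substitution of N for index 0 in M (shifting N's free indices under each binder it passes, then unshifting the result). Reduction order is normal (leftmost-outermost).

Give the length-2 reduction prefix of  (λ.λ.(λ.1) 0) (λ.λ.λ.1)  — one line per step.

  start: (λ.λ.(λ.1) 0) (λ.λ.λ.1)
  →1  λ.(λ.1) 0
  →2  λ.0

Answer: after 2 steps: λ.0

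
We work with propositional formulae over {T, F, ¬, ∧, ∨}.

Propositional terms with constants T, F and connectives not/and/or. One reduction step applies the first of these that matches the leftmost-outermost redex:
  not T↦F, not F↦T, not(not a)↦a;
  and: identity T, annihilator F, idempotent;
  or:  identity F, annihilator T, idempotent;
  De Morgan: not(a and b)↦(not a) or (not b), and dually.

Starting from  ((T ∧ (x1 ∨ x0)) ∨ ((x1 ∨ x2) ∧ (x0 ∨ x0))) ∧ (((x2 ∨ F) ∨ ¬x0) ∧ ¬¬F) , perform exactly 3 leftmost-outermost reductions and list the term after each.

Answer: after 3 steps: ((x1 ∨ x0) ∨ ((x1 ∨ x2) ∧ x0)) ∧ ((x2 ∨ ¬x0) ∧ ¬¬F)

Derivation:
  start: ((T ∧ (x1 ∨ x0)) ∨ ((x1 ∨ x2) ∧ (x0 ∨ x0))) ∧ (((x2 ∨ F) ∨ ¬x0) ∧ ¬¬F)
  step 1: ((x1 ∨ x0) ∨ ((x1 ∨ x2) ∧ (x0 ∨ x0))) ∧ (((x2 ∨ F) ∨ ¬x0) ∧ ¬¬F)
  step 2: ((x1 ∨ x0) ∨ ((x1 ∨ x2) ∧ x0)) ∧ (((x2 ∨ F) ∨ ¬x0) ∧ ¬¬F)
  step 3: ((x1 ∨ x0) ∨ ((x1 ∨ x2) ∧ x0)) ∧ ((x2 ∨ ¬x0) ∧ ¬¬F)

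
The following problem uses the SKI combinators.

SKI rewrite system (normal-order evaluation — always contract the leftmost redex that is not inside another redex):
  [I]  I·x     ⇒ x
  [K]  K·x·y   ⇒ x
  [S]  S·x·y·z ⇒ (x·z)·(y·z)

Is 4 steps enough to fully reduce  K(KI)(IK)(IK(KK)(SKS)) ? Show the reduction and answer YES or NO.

  start: K(KI)(IK)(IK(KK)(SKS))
  [1] KI(IK(KK)(SKS))
  [2] I

Answer: YES — reaches normal form I in 2 ≤ 4 steps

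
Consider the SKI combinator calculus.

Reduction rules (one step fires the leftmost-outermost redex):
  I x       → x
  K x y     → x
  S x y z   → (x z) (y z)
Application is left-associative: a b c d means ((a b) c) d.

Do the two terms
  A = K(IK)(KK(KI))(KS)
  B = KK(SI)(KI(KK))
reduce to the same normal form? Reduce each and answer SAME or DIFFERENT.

Term A:
  start: K(IK)(KK(KI))(KS)
  step 1: IK(KS)
  step 2: K(KS)

Term B:
  start: KK(SI)(KI(KK))
  step 1: K(KI(KK))
  step 2: KI

Answer: DIFFERENT — A ⇓ K(KS), B ⇓ KI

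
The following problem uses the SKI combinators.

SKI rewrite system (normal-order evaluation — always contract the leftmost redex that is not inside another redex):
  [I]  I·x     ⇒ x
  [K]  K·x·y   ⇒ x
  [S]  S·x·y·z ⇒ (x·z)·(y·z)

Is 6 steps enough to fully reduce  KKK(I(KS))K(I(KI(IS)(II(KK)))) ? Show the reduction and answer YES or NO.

  start: KKK(I(KS))K(I(KI(IS)(II(KK))))
  [1] K(I(KS))K(I(KI(IS)(II(KK))))
  [2] I(KS)(I(KI(IS)(II(KK))))
  [3] KS(I(KI(IS)(II(KK))))
  [4] S

Answer: YES — reaches normal form S in 4 ≤ 6 steps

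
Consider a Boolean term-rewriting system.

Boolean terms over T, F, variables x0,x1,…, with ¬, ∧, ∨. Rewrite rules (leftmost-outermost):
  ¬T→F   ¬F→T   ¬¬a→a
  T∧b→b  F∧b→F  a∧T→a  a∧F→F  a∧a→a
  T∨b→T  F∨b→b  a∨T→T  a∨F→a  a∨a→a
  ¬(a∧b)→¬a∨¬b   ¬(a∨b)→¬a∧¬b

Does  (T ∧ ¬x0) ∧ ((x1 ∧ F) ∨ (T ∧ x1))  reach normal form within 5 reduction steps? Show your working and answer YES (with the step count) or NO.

  start: (T ∧ ¬x0) ∧ ((x1 ∧ F) ∨ (T ∧ x1))
  [1] ¬x0 ∧ ((x1 ∧ F) ∨ (T ∧ x1))
  [2] ¬x0 ∧ (F ∨ (T ∧ x1))
  [3] ¬x0 ∧ (T ∧ x1)
  [4] ¬x0 ∧ x1

Answer: YES — reaches normal form ¬x0 ∧ x1 in 4 ≤ 5 steps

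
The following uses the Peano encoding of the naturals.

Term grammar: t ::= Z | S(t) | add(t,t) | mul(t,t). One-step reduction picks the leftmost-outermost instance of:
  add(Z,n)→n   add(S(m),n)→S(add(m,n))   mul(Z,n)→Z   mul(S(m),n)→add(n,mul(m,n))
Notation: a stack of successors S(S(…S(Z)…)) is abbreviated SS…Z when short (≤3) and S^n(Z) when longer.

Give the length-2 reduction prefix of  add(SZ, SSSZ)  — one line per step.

  start: add(SZ, SSSZ)
  →1  S(add(Z, SSSZ))
  →2  S^4(Z)

Answer: after 2 steps: S^4(Z)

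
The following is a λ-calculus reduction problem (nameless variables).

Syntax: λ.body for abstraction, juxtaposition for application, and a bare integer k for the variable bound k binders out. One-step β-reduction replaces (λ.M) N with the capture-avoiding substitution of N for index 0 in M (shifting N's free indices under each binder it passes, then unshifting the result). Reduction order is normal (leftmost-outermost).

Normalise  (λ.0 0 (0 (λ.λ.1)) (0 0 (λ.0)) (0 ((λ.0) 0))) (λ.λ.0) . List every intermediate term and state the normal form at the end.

Answer: normal form = λ.0  (in 9 steps)

Working:
  start: (λ.0 0 (0 (λ.λ.1)) (0 0 (λ.0)) (0 ((λ.0) 0))) (λ.λ.0)
  [1] (λ.λ.0) (λ.λ.0) ((λ.λ.0) (λ.λ.1)) ((λ.λ.0) (λ.λ.0) (λ.0)) ((λ.λ.0) ((λ.0) (λ.λ.0)))
  [2] (λ.0) ((λ.λ.0) (λ.λ.1)) ((λ.λ.0) (λ.λ.0) (λ.0)) ((λ.λ.0) ((λ.0) (λ.λ.0)))
  [3] (λ.λ.0) (λ.λ.1) ((λ.λ.0) (λ.λ.0) (λ.0)) ((λ.λ.0) ((λ.0) (λ.λ.0)))
  [4] (λ.0) ((λ.λ.0) (λ.λ.0) (λ.0)) ((λ.λ.0) ((λ.0) (λ.λ.0)))
  [5] (λ.λ.0) (λ.λ.0) (λ.0) ((λ.λ.0) ((λ.0) (λ.λ.0)))
  [6] (λ.0) (λ.0) ((λ.λ.0) ((λ.0) (λ.λ.0)))
  [7] (λ.0) ((λ.λ.0) ((λ.0) (λ.λ.0)))
  [8] (λ.λ.0) ((λ.0) (λ.λ.0))
  [9] λ.0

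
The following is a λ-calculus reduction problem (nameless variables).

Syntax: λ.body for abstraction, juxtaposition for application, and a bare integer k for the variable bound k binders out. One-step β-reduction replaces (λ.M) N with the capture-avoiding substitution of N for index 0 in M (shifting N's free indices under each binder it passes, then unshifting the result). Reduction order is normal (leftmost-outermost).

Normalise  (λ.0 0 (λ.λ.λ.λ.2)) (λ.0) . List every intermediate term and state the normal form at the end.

Answer: normal form = λ.λ.λ.λ.2  (in 3 steps)

Derivation:
  start: (λ.0 0 (λ.λ.λ.λ.2)) (λ.0)
  →1  (λ.0) (λ.0) (λ.λ.λ.λ.2)
  →2  (λ.0) (λ.λ.λ.λ.2)
  →3  λ.λ.λ.λ.2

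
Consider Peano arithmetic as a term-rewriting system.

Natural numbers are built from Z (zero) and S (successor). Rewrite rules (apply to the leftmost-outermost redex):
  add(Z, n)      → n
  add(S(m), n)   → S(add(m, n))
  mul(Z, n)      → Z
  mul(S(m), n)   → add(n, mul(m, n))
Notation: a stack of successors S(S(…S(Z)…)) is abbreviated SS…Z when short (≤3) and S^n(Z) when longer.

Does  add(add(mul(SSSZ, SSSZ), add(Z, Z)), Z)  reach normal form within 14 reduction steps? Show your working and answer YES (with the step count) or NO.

Answer: NO — after 14 steps the term is S(S(S(add(S(add(add(SSZ, mul(SZ, SSSZ)), add(Z, Z))), Z)))), not yet normal

Working:
  start: add(add(mul(SSSZ, SSSZ), add(Z, Z)), Z)
  [1] add(add(add(SSSZ, mul(SSZ, SSSZ)), add(Z, Z)), Z)
  [2] add(add(S(add(SSZ, mul(SSZ, SSSZ))), add(Z, Z)), Z)
  [3] add(S(add(add(SSZ, mul(SSZ, SSSZ)), add(Z, Z))), Z)
  [4] S(add(add(add(SSZ, mul(SSZ, SSSZ)), add(Z, Z)), Z))
  [5] S(add(add(S(add(SZ, mul(SSZ, SSSZ))), add(Z, Z)), Z))
  [6] S(add(S(add(add(SZ, mul(SSZ, SSSZ)), add(Z, Z))), Z))
  [7] S(S(add(add(add(SZ, mul(SSZ, SSSZ)), add(Z, Z)), Z)))
  [8] S(S(add(add(S(add(Z, mul(SSZ, SSSZ))), add(Z, Z)), Z)))
  [9] S(S(add(S(add(add(Z, mul(SSZ, SSSZ)), add(Z, Z))), Z)))
  [10] S(S(S(add(add(add(Z, mul(SSZ, SSSZ)), add(Z, Z)), Z))))
  [11] S(S(S(add(add(mul(SSZ, SSSZ), add(Z, Z)), Z))))
  [12] S(S(S(add(add(add(SSSZ, mul(SZ, SSSZ)), add(Z, Z)), Z))))
  [13] S(S(S(add(add(S(add(SSZ, mul(SZ, SSSZ))), add(Z, Z)), Z))))
  [14] S(S(S(add(S(add(add(SSZ, mul(SZ, SSSZ)), add(Z, Z))), Z))))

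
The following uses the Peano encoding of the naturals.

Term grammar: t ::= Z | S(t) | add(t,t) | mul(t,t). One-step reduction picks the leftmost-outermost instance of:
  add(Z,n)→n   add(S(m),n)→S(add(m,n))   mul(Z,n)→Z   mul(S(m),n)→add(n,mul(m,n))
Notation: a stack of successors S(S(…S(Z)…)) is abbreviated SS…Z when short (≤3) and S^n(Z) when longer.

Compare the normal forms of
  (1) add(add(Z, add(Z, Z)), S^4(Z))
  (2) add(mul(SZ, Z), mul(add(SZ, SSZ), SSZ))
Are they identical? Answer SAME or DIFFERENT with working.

Term A:
  start: add(add(Z, add(Z, Z)), S^4(Z))
  →1  add(add(Z, Z), S^4(Z))
  →2  add(Z, S^4(Z))
  →3  S^4(Z)

Term B:
  start: add(mul(SZ, Z), mul(add(SZ, SSZ), SSZ))
  →1  add(add(Z, mul(Z, Z)), mul(add(SZ, SSZ), SSZ))
  →2  add(mul(Z, Z), mul(add(SZ, SSZ), SSZ))
  →3  add(Z, mul(add(SZ, SSZ), SSZ))
  →4  mul(add(SZ, SSZ), SSZ)
  →5  mul(S(add(Z, SSZ)), SSZ)
  →6  add(SSZ, mul(add(Z, SSZ), SSZ))
  →7  S(add(SZ, mul(add(Z, SSZ), SSZ)))
  →8  S(S(add(Z, mul(add(Z, SSZ), SSZ))))
  →9  S(S(mul(add(Z, SSZ), SSZ)))
  →10  S(S(mul(SSZ, SSZ)))
  →11  S(S(add(SSZ, mul(SZ, SSZ))))
  →12  S(S(S(add(SZ, mul(SZ, SSZ)))))
  →13  S(S(S(S(add(Z, mul(SZ, SSZ))))))
  →14  S(S(S(S(mul(SZ, SSZ)))))
  →15  S(S(S(S(add(SSZ, mul(Z, SSZ))))))
  →16  S(S(S(S(S(add(SZ, mul(Z, SSZ)))))))
  →17  S(S(S(S(S(S(add(Z, mul(Z, SSZ))))))))
  →18  S(S(S(S(S(S(mul(Z, SSZ)))))))
  →19  S^6(Z)

Answer: DIFFERENT — A ⇓ S^4(Z), B ⇓ S^6(Z)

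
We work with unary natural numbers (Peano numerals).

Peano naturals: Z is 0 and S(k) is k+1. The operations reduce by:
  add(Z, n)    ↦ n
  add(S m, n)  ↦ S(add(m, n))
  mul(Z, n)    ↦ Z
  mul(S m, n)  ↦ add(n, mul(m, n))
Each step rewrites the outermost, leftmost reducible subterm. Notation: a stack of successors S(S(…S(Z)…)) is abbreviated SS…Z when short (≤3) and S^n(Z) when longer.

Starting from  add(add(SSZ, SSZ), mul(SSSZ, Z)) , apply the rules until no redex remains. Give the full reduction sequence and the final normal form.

  start: add(add(SSZ, SSZ), mul(SSSZ, Z))
  step 1: add(S(add(SZ, SSZ)), mul(SSSZ, Z))
  step 2: S(add(add(SZ, SSZ), mul(SSSZ, Z)))
  step 3: S(add(S(add(Z, SSZ)), mul(SSSZ, Z)))
  step 4: S(S(add(add(Z, SSZ), mul(SSSZ, Z))))
  step 5: S(S(add(SSZ, mul(SSSZ, Z))))
  step 6: S(S(S(add(SZ, mul(SSSZ, Z)))))
  step 7: S(S(S(S(add(Z, mul(SSSZ, Z))))))
  step 8: S(S(S(S(mul(SSSZ, Z)))))
  step 9: S(S(S(S(add(Z, mul(SSZ, Z))))))
  step 10: S(S(S(S(mul(SSZ, Z)))))
  step 11: S(S(S(S(add(Z, mul(SZ, Z))))))
  step 12: S(S(S(S(mul(SZ, Z)))))
  step 13: S(S(S(S(add(Z, mul(Z, Z))))))
  step 14: S(S(S(S(mul(Z, Z)))))
  step 15: S^4(Z)

Answer: normal form = S^4(Z)  (in 15 steps)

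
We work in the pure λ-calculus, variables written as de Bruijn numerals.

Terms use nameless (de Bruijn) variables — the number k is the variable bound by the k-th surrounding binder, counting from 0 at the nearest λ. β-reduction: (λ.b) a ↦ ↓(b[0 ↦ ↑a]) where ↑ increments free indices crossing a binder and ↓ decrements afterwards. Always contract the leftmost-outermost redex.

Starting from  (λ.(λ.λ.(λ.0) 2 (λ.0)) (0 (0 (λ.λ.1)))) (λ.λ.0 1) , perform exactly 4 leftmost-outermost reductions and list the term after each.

  start: (λ.(λ.λ.(λ.0) 2 (λ.0)) (0 (0 (λ.λ.1)))) (λ.λ.0 1)
  [1] (λ.λ.(λ.0) (λ.λ.0 1) (λ.0)) ((λ.λ.0 1) ((λ.λ.0 1) (λ.λ.1)))
  [2] λ.(λ.0) (λ.λ.0 1) (λ.0)
  [3] λ.(λ.λ.0 1) (λ.0)
  [4] λ.λ.0 (λ.0)

Answer: after 4 steps: λ.λ.0 (λ.0)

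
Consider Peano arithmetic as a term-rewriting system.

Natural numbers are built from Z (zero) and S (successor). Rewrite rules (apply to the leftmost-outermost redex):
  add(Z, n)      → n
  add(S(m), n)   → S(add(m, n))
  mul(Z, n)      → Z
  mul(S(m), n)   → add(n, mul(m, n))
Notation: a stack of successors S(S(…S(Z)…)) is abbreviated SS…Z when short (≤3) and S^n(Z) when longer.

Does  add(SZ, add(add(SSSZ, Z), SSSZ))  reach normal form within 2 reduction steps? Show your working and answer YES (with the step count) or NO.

  start: add(SZ, add(add(SSSZ, Z), SSSZ))
  →1  S(add(Z, add(add(SSSZ, Z), SSSZ)))
  →2  S(add(add(SSSZ, Z), SSSZ))

Answer: NO — after 2 steps the term is S(add(add(SSSZ, Z), SSSZ)), not yet normal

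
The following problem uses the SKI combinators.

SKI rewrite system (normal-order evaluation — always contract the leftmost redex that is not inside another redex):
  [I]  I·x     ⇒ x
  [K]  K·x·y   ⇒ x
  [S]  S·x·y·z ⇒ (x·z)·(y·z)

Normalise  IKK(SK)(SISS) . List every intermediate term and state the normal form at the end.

  start: IKK(SK)(SISS)
  →1  KK(SK)(SISS)
  →2  K(SISS)
  →3  K(IS(SS))
  →4  K(S(SS))

Answer: normal form = K(S(SS))  (in 4 steps)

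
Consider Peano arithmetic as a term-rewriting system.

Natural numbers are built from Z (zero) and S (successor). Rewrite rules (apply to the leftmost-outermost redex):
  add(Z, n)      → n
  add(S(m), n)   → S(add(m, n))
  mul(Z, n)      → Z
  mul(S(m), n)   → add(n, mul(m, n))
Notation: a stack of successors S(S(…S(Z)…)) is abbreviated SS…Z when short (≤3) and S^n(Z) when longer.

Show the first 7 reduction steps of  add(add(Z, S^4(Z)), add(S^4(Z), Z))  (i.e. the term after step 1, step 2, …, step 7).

Answer: after 7 steps: S(S(S(S(S(add(SSSZ, Z))))))

Derivation:
  start: add(add(Z, S^4(Z)), add(S^4(Z), Z))
  step 1: add(S^4(Z), add(S^4(Z), Z))
  step 2: S(add(SSSZ, add(S^4(Z), Z)))
  step 3: S(S(add(SSZ, add(S^4(Z), Z))))
  step 4: S(S(S(add(SZ, add(S^4(Z), Z)))))
  step 5: S(S(S(S(add(Z, add(S^4(Z), Z))))))
  step 6: S(S(S(S(add(S^4(Z), Z)))))
  step 7: S(S(S(S(S(add(SSSZ, Z))))))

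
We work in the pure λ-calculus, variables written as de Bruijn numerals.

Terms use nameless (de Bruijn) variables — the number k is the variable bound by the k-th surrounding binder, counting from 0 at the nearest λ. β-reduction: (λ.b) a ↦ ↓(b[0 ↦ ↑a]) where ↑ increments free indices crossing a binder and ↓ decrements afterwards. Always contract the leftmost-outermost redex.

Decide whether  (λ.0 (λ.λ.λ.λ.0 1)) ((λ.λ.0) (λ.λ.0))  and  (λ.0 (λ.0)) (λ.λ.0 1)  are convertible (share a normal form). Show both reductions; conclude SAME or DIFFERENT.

Answer: DIFFERENT — A ⇓ λ.λ.λ.λ.0 1, B ⇓ λ.0 (λ.0)

Derivation:
Term A:
  start: (λ.0 (λ.λ.λ.λ.0 1)) ((λ.λ.0) (λ.λ.0))
  →1  (λ.λ.0) (λ.λ.0) (λ.λ.λ.λ.0 1)
  →2  (λ.0) (λ.λ.λ.λ.0 1)
  →3  λ.λ.λ.λ.0 1

Term B:
  start: (λ.0 (λ.0)) (λ.λ.0 1)
  →1  (λ.λ.0 1) (λ.0)
  →2  λ.0 (λ.0)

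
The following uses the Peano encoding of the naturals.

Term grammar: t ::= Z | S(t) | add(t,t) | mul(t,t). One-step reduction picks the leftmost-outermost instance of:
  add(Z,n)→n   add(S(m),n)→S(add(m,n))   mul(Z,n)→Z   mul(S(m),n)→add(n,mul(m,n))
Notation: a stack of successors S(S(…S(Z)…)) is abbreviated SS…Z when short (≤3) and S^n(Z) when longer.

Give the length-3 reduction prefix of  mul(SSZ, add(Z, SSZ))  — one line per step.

Answer: after 3 steps: S(add(SZ, mul(SZ, add(Z, SSZ))))

Reduction:
  start: mul(SSZ, add(Z, SSZ))
  →1  add(add(Z, SSZ), mul(SZ, add(Z, SSZ)))
  →2  add(SSZ, mul(SZ, add(Z, SSZ)))
  →3  S(add(SZ, mul(SZ, add(Z, SSZ))))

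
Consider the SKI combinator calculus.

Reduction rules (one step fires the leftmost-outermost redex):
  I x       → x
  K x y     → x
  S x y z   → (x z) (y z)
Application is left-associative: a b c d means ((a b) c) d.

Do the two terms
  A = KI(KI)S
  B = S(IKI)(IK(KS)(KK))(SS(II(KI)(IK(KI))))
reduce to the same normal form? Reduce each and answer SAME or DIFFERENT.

Answer: SAME — A ⇓ S, B ⇓ S

Derivation:
Term A:
  start: KI(KI)S
  →1  IS
  →2  S

Term B:
  start: S(IKI)(IK(KS)(KK))(SS(II(KI)(IK(KI))))
  →1  IKI(SS(II(KI)(IK(KI))))(IK(KS)(KK)(SS(II(KI)(IK(KI)))))
  →2  KI(SS(II(KI)(IK(KI))))(IK(KS)(KK)(SS(II(KI)(IK(KI)))))
  →3  I(IK(KS)(KK)(SS(II(KI)(IK(KI)))))
  →4  IK(KS)(KK)(SS(II(KI)(IK(KI))))
  →5  K(KS)(KK)(SS(II(KI)(IK(KI))))
  →6  KS(SS(II(KI)(IK(KI))))
  →7  S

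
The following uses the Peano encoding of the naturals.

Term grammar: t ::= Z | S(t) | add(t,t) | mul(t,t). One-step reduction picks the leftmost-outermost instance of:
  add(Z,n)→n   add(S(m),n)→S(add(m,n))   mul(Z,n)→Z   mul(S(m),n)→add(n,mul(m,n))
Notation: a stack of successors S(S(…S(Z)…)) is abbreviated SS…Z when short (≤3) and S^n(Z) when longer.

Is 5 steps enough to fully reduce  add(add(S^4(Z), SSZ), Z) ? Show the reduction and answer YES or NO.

Answer: NO — after 5 steps the term is S(S(add(S(add(SZ, SSZ)), Z))), not yet normal

Reduction:
  start: add(add(S^4(Z), SSZ), Z)
  [1] add(S(add(SSSZ, SSZ)), Z)
  [2] S(add(add(SSSZ, SSZ), Z))
  [3] S(add(S(add(SSZ, SSZ)), Z))
  [4] S(S(add(add(SSZ, SSZ), Z)))
  [5] S(S(add(S(add(SZ, SSZ)), Z)))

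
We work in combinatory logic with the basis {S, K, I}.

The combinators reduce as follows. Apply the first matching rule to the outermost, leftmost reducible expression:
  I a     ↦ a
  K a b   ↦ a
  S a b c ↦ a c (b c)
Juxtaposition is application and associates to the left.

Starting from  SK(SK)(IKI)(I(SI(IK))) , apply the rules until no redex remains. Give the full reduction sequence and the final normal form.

  start: SK(SK)(IKI)(I(SI(IK)))
  step 1: K(IKI)(SK(IKI))(I(SI(IK)))
  step 2: IKI(I(SI(IK)))
  step 3: KI(I(SI(IK)))
  step 4: I

Answer: normal form = I  (in 4 steps)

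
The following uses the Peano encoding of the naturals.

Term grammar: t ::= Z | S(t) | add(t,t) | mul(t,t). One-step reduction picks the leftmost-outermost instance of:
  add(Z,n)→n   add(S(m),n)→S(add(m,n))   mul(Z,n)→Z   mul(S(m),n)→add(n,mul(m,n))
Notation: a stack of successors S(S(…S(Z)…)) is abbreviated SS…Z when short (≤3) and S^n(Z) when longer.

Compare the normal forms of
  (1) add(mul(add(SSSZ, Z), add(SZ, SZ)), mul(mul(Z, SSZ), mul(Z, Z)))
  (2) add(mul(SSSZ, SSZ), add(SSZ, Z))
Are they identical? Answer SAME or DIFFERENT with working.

Term A:
  start: add(mul(add(SSSZ, Z), add(SZ, SZ)), mul(mul(Z, SSZ), mul(Z, Z)))
  step 1: add(mul(S(add(SSZ, Z)), add(SZ, SZ)), mul(mul(Z, SSZ), mul(Z, Z)))
  step 2: add(add(add(SZ, SZ), mul(add(SSZ, Z), add(SZ, SZ))), mul(mul(Z, SSZ), mul(Z, Z)))
  step 3: add(add(S(add(Z, SZ)), mul(add(SSZ, Z), add(SZ, SZ))), mul(mul(Z, SSZ), mul(Z, Z)))
  step 4: add(S(add(add(Z, SZ), mul(add(SSZ, Z), add(SZ, SZ)))), mul(mul(Z, SSZ), mul(Z, Z)))
  step 5: S(add(add(add(Z, SZ), mul(add(SSZ, Z), add(SZ, SZ))), mul(mul(Z, SSZ), mul(Z, Z))))
  step 6: S(add(add(SZ, mul(add(SSZ, Z), add(SZ, SZ))), mul(mul(Z, SSZ), mul(Z, Z))))
  step 7: S(add(S(add(Z, mul(add(SSZ, Z), add(SZ, SZ)))), mul(mul(Z, SSZ), mul(Z, Z))))
  step 8: S(S(add(add(Z, mul(add(SSZ, Z), add(SZ, SZ))), mul(mul(Z, SSZ), mul(Z, Z)))))
  step 9: S(S(add(mul(add(SSZ, Z), add(SZ, SZ)), mul(mul(Z, SSZ), mul(Z, Z)))))
  step 10: S(S(add(mul(S(add(SZ, Z)), add(SZ, SZ)), mul(mul(Z, SSZ), mul(Z, Z)))))
  step 11: S(S(add(add(add(SZ, SZ), mul(add(SZ, Z), add(SZ, SZ))), mul(mul(Z, SSZ), mul(Z, Z)))))
  step 12: S(S(add(add(S(add(Z, SZ)), mul(add(SZ, Z), add(SZ, SZ))), mul(mul(Z, SSZ), mul(Z, Z)))))
  step 13: S(S(add(S(add(add(Z, SZ), mul(add(SZ, Z), add(SZ, SZ)))), mul(mul(Z, SSZ), mul(Z, Z)))))
  step 14: S(S(S(add(add(add(Z, SZ), mul(add(SZ, Z), add(SZ, SZ))), mul(mul(Z, SSZ), mul(Z, Z))))))
  step 15: S(S(S(add(add(SZ, mul(add(SZ, Z), add(SZ, SZ))), mul(mul(Z, SSZ), mul(Z, Z))))))
  step 16: S(S(S(add(S(add(Z, mul(add(SZ, Z), add(SZ, SZ)))), mul(mul(Z, SSZ), mul(Z, Z))))))
  step 17: S(S(S(S(add(add(Z, mul(add(SZ, Z), add(SZ, SZ))), mul(mul(Z, SSZ), mul(Z, Z)))))))
  step 18: S(S(S(S(add(mul(add(SZ, Z), add(SZ, SZ)), mul(mul(Z, SSZ), mul(Z, Z)))))))
  step 19: S(S(S(S(add(mul(S(add(Z, Z)), add(SZ, SZ)), mul(mul(Z, SSZ), mul(Z, Z)))))))
  step 20: S(S(S(S(add(add(add(SZ, SZ), mul(add(Z, Z), add(SZ, SZ))), mul(mul(Z, SSZ), mul(Z, Z)))))))
  step 21: S(S(S(S(add(add(S(add(Z, SZ)), mul(add(Z, Z), add(SZ, SZ))), mul(mul(Z, SSZ), mul(Z, Z)))))))
  step 22: S(S(S(S(add(S(add(add(Z, SZ), mul(add(Z, Z), add(SZ, SZ)))), mul(mul(Z, SSZ), mul(Z, Z)))))))
  step 23: S(S(S(S(S(add(add(add(Z, SZ), mul(add(Z, Z), add(SZ, SZ))), mul(mul(Z, SSZ), mul(Z, Z))))))))
  step 24: S(S(S(S(S(add(add(SZ, mul(add(Z, Z), add(SZ, SZ))), mul(mul(Z, SSZ), mul(Z, Z))))))))
  step 25: S(S(S(S(S(add(S(add(Z, mul(add(Z, Z), add(SZ, SZ)))), mul(mul(Z, SSZ), mul(Z, Z))))))))
  step 26: S(S(S(S(S(S(add(add(Z, mul(add(Z, Z), add(SZ, SZ))), mul(mul(Z, SSZ), mul(Z, Z)))))))))
  step 27: S(S(S(S(S(S(add(mul(add(Z, Z), add(SZ, SZ)), mul(mul(Z, SSZ), mul(Z, Z)))))))))
  step 28: S(S(S(S(S(S(add(mul(Z, add(SZ, SZ)), mul(mul(Z, SSZ), mul(Z, Z)))))))))
  step 29: S(S(S(S(S(S(add(Z, mul(mul(Z, SSZ), mul(Z, Z)))))))))
  step 30: S(S(S(S(S(S(mul(mul(Z, SSZ), mul(Z, Z))))))))
  step 31: S(S(S(S(S(S(mul(Z, mul(Z, Z))))))))
  step 32: S^6(Z)

Term B:
  start: add(mul(SSSZ, SSZ), add(SSZ, Z))
  step 1: add(add(SSZ, mul(SSZ, SSZ)), add(SSZ, Z))
  step 2: add(S(add(SZ, mul(SSZ, SSZ))), add(SSZ, Z))
  step 3: S(add(add(SZ, mul(SSZ, SSZ)), add(SSZ, Z)))
  step 4: S(add(S(add(Z, mul(SSZ, SSZ))), add(SSZ, Z)))
  step 5: S(S(add(add(Z, mul(SSZ, SSZ)), add(SSZ, Z))))
  step 6: S(S(add(mul(SSZ, SSZ), add(SSZ, Z))))
  step 7: S(S(add(add(SSZ, mul(SZ, SSZ)), add(SSZ, Z))))
  step 8: S(S(add(S(add(SZ, mul(SZ, SSZ))), add(SSZ, Z))))
  step 9: S(S(S(add(add(SZ, mul(SZ, SSZ)), add(SSZ, Z)))))
  step 10: S(S(S(add(S(add(Z, mul(SZ, SSZ))), add(SSZ, Z)))))
  step 11: S(S(S(S(add(add(Z, mul(SZ, SSZ)), add(SSZ, Z))))))
  step 12: S(S(S(S(add(mul(SZ, SSZ), add(SSZ, Z))))))
  step 13: S(S(S(S(add(add(SSZ, mul(Z, SSZ)), add(SSZ, Z))))))
  step 14: S(S(S(S(add(S(add(SZ, mul(Z, SSZ))), add(SSZ, Z))))))
  step 15: S(S(S(S(S(add(add(SZ, mul(Z, SSZ)), add(SSZ, Z)))))))
  step 16: S(S(S(S(S(add(S(add(Z, mul(Z, SSZ))), add(SSZ, Z)))))))
  step 17: S(S(S(S(S(S(add(add(Z, mul(Z, SSZ)), add(SSZ, Z))))))))
  step 18: S(S(S(S(S(S(add(mul(Z, SSZ), add(SSZ, Z))))))))
  step 19: S(S(S(S(S(S(add(Z, add(SSZ, Z))))))))
  step 20: S(S(S(S(S(S(add(SSZ, Z)))))))
  step 21: S(S(S(S(S(S(S(add(SZ, Z))))))))
  step 22: S(S(S(S(S(S(S(S(add(Z, Z)))))))))
  step 23: S^8(Z)

Answer: DIFFERENT — A ⇓ S^6(Z), B ⇓ S^8(Z)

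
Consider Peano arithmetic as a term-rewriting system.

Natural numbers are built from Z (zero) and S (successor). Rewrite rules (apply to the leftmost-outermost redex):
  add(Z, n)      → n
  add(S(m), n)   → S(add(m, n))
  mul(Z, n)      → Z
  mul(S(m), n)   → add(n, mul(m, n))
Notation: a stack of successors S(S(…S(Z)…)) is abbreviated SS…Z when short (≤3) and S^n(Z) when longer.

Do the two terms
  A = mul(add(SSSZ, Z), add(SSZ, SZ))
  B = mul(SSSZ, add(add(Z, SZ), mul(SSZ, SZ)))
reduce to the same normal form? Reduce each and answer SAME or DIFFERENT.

Answer: SAME — A ⇓ S^9(Z), B ⇓ S^9(Z)

Working:
Term A:
  start: mul(add(SSSZ, Z), add(SSZ, SZ))
  step 1: mul(S(add(SSZ, Z)), add(SSZ, SZ))
  step 2: add(add(SSZ, SZ), mul(add(SSZ, Z), add(SSZ, SZ)))
  step 3: add(S(add(SZ, SZ)), mul(add(SSZ, Z), add(SSZ, SZ)))
  step 4: S(add(add(SZ, SZ), mul(add(SSZ, Z), add(SSZ, SZ))))
  step 5: S(add(S(add(Z, SZ)), mul(add(SSZ, Z), add(SSZ, SZ))))
  step 6: S(S(add(add(Z, SZ), mul(add(SSZ, Z), add(SSZ, SZ)))))
  step 7: S(S(add(SZ, mul(add(SSZ, Z), add(SSZ, SZ)))))
  step 8: S(S(S(add(Z, mul(add(SSZ, Z), add(SSZ, SZ))))))
  step 9: S(S(S(mul(add(SSZ, Z), add(SSZ, SZ)))))
  step 10: S(S(S(mul(S(add(SZ, Z)), add(SSZ, SZ)))))
  step 11: S(S(S(add(add(SSZ, SZ), mul(add(SZ, Z), add(SSZ, SZ))))))
  step 12: S(S(S(add(S(add(SZ, SZ)), mul(add(SZ, Z), add(SSZ, SZ))))))
  step 13: S(S(S(S(add(add(SZ, SZ), mul(add(SZ, Z), add(SSZ, SZ)))))))
  step 14: S(S(S(S(add(S(add(Z, SZ)), mul(add(SZ, Z), add(SSZ, SZ)))))))
  step 15: S(S(S(S(S(add(add(Z, SZ), mul(add(SZ, Z), add(SSZ, SZ))))))))
  step 16: S(S(S(S(S(add(SZ, mul(add(SZ, Z), add(SSZ, SZ))))))))
  step 17: S(S(S(S(S(S(add(Z, mul(add(SZ, Z), add(SSZ, SZ)))))))))
  step 18: S(S(S(S(S(S(mul(add(SZ, Z), add(SSZ, SZ))))))))
  step 19: S(S(S(S(S(S(mul(S(add(Z, Z)), add(SSZ, SZ))))))))
  step 20: S(S(S(S(S(S(add(add(SSZ, SZ), mul(add(Z, Z), add(SSZ, SZ)))))))))
  step 21: S(S(S(S(S(S(add(S(add(SZ, SZ)), mul(add(Z, Z), add(SSZ, SZ)))))))))
  step 22: S(S(S(S(S(S(S(add(add(SZ, SZ), mul(add(Z, Z), add(SSZ, SZ))))))))))
  step 23: S(S(S(S(S(S(S(add(S(add(Z, SZ)), mul(add(Z, Z), add(SSZ, SZ))))))))))
  step 24: S(S(S(S(S(S(S(S(add(add(Z, SZ), mul(add(Z, Z), add(SSZ, SZ)))))))))))
  step 25: S(S(S(S(S(S(S(S(add(SZ, mul(add(Z, Z), add(SSZ, SZ)))))))))))
  step 26: S(S(S(S(S(S(S(S(S(add(Z, mul(add(Z, Z), add(SSZ, SZ))))))))))))
  step 27: S(S(S(S(S(S(S(S(S(mul(add(Z, Z), add(SSZ, SZ)))))))))))
  step 28: S(S(S(S(S(S(S(S(S(mul(Z, add(SSZ, SZ)))))))))))
  step 29: S^9(Z)

Term B:
  start: mul(SSSZ, add(add(Z, SZ), mul(SSZ, SZ)))
  step 1: add(add(add(Z, SZ), mul(SSZ, SZ)), mul(SSZ, add(add(Z, SZ), mul(SSZ, SZ))))
  step 2: add(add(SZ, mul(SSZ, SZ)), mul(SSZ, add(add(Z, SZ), mul(SSZ, SZ))))
  step 3: add(S(add(Z, mul(SSZ, SZ))), mul(SSZ, add(add(Z, SZ), mul(SSZ, SZ))))
  step 4: S(add(add(Z, mul(SSZ, SZ)), mul(SSZ, add(add(Z, SZ), mul(SSZ, SZ)))))
  step 5: S(add(mul(SSZ, SZ), mul(SSZ, add(add(Z, SZ), mul(SSZ, SZ)))))
  step 6: S(add(add(SZ, mul(SZ, SZ)), mul(SSZ, add(add(Z, SZ), mul(SSZ, SZ)))))
  step 7: S(add(S(add(Z, mul(SZ, SZ))), mul(SSZ, add(add(Z, SZ), mul(SSZ, SZ)))))
  step 8: S(S(add(add(Z, mul(SZ, SZ)), mul(SSZ, add(add(Z, SZ), mul(SSZ, SZ))))))
  step 9: S(S(add(mul(SZ, SZ), mul(SSZ, add(add(Z, SZ), mul(SSZ, SZ))))))
  step 10: S(S(add(add(SZ, mul(Z, SZ)), mul(SSZ, add(add(Z, SZ), mul(SSZ, SZ))))))
  step 11: S(S(add(S(add(Z, mul(Z, SZ))), mul(SSZ, add(add(Z, SZ), mul(SSZ, SZ))))))
  step 12: S(S(S(add(add(Z, mul(Z, SZ)), mul(SSZ, add(add(Z, SZ), mul(SSZ, SZ)))))))
  step 13: S(S(S(add(mul(Z, SZ), mul(SSZ, add(add(Z, SZ), mul(SSZ, SZ)))))))
  step 14: S(S(S(add(Z, mul(SSZ, add(add(Z, SZ), mul(SSZ, SZ)))))))
  step 15: S(S(S(mul(SSZ, add(add(Z, SZ), mul(SSZ, SZ))))))
  step 16: S(S(S(add(add(add(Z, SZ), mul(SSZ, SZ)), mul(SZ, add(add(Z, SZ), mul(SSZ, SZ)))))))
  step 17: S(S(S(add(add(SZ, mul(SSZ, SZ)), mul(SZ, add(add(Z, SZ), mul(SSZ, SZ)))))))
  step 18: S(S(S(add(S(add(Z, mul(SSZ, SZ))), mul(SZ, add(add(Z, SZ), mul(SSZ, SZ)))))))
  step 19: S(S(S(S(add(add(Z, mul(SSZ, SZ)), mul(SZ, add(add(Z, SZ), mul(SSZ, SZ))))))))
  step 20: S(S(S(S(add(mul(SSZ, SZ), mul(SZ, add(add(Z, SZ), mul(SSZ, SZ))))))))
  step 21: S(S(S(S(add(add(SZ, mul(SZ, SZ)), mul(SZ, add(add(Z, SZ), mul(SSZ, SZ))))))))
  step 22: S(S(S(S(add(S(add(Z, mul(SZ, SZ))), mul(SZ, add(add(Z, SZ), mul(SSZ, SZ))))))))
  step 23: S(S(S(S(S(add(add(Z, mul(SZ, SZ)), mul(SZ, add(add(Z, SZ), mul(SSZ, SZ)))))))))
  step 24: S(S(S(S(S(add(mul(SZ, SZ), mul(SZ, add(add(Z, SZ), mul(SSZ, SZ)))))))))
  step 25: S(S(S(S(S(add(add(SZ, mul(Z, SZ)), mul(SZ, add(add(Z, SZ), mul(SSZ, SZ)))))))))
  step 26: S(S(S(S(S(add(S(add(Z, mul(Z, SZ))), mul(SZ, add(add(Z, SZ), mul(SSZ, SZ)))))))))
  step 27: S(S(S(S(S(S(add(add(Z, mul(Z, SZ)), mul(SZ, add(add(Z, SZ), mul(SSZ, SZ))))))))))
  step 28: S(S(S(S(S(S(add(mul(Z, SZ), mul(SZ, add(add(Z, SZ), mul(SSZ, SZ))))))))))
  step 29: S(S(S(S(S(S(add(Z, mul(SZ, add(add(Z, SZ), mul(SSZ, SZ))))))))))
  step 30: S(S(S(S(S(S(mul(SZ, add(add(Z, SZ), mul(SSZ, SZ)))))))))
  step 31: S(S(S(S(S(S(add(add(add(Z, SZ), mul(SSZ, SZ)), mul(Z, add(add(Z, SZ), mul(SSZ, SZ))))))))))
  step 32: S(S(S(S(S(S(add(add(SZ, mul(SSZ, SZ)), mul(Z, add(add(Z, SZ), mul(SSZ, SZ))))))))))
  step 33: S(S(S(S(S(S(add(S(add(Z, mul(SSZ, SZ))), mul(Z, add(add(Z, SZ), mul(SSZ, SZ))))))))))
  step 34: S(S(S(S(S(S(S(add(add(Z, mul(SSZ, SZ)), mul(Z, add(add(Z, SZ), mul(SSZ, SZ)))))))))))
  step 35: S(S(S(S(S(S(S(add(mul(SSZ, SZ), mul(Z, add(add(Z, SZ), mul(SSZ, SZ)))))))))))
  step 36: S(S(S(S(S(S(S(add(add(SZ, mul(SZ, SZ)), mul(Z, add(add(Z, SZ), mul(SSZ, SZ)))))))))))
  step 37: S(S(S(S(S(S(S(add(S(add(Z, mul(SZ, SZ))), mul(Z, add(add(Z, SZ), mul(SSZ, SZ)))))))))))
  step 38: S(S(S(S(S(S(S(S(add(add(Z, mul(SZ, SZ)), mul(Z, add(add(Z, SZ), mul(SSZ, SZ))))))))))))
  step 39: S(S(S(S(S(S(S(S(add(mul(SZ, SZ), mul(Z, add(add(Z, SZ), mul(SSZ, SZ))))))))))))
  step 40: S(S(S(S(S(S(S(S(add(add(SZ, mul(Z, SZ)), mul(Z, add(add(Z, SZ), mul(SSZ, SZ))))))))))))
  step 41: S(S(S(S(S(S(S(S(add(S(add(Z, mul(Z, SZ))), mul(Z, add(add(Z, SZ), mul(SSZ, SZ))))))))))))
  step 42: S(S(S(S(S(S(S(S(S(add(add(Z, mul(Z, SZ)), mul(Z, add(add(Z, SZ), mul(SSZ, SZ)))))))))))))
  step 43: S(S(S(S(S(S(S(S(S(add(mul(Z, SZ), mul(Z, add(add(Z, SZ), mul(SSZ, SZ)))))))))))))
  step 44: S(S(S(S(S(S(S(S(S(add(Z, mul(Z, add(add(Z, SZ), mul(SSZ, SZ)))))))))))))
  step 45: S(S(S(S(S(S(S(S(S(mul(Z, add(add(Z, SZ), mul(SSZ, SZ))))))))))))
  step 46: S^9(Z)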